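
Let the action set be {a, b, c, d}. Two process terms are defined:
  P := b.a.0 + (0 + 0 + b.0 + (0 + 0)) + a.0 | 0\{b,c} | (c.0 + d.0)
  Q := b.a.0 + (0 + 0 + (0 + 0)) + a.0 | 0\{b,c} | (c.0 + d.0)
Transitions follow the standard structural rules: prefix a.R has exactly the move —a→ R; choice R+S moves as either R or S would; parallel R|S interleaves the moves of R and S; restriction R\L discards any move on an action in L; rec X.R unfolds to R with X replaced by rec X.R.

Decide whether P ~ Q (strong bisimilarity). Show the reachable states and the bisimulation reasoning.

LTS(P): 6 reachable states
  s0 = b.a.0 + (0 + 0 + b.0 + (0 + 0)) + a.0 | 0\{b,c} | (c.0 + d.0) ⊢ =a=> s1, =b=> s2, =b=> s3, =c=> s4, =d=> s4
  s1 = 0 | 0\{b,c} | (c.0 + d.0) ⊢ =c=> s5, =d=> s5
  s2 = 0 ⊢ (no moves)
  s3 = a.0 ⊢ =a=> s2
  s4 = a.0 | 0\{b,c} | 0 ⊢ =a=> s5
  s5 = 0 | 0\{b,c} | 0 ⊢ (no moves)
LTS(Q): 6 reachable states
  t0 = b.a.0 + (0 + 0 + (0 + 0)) + a.0 | 0\{b,c} | (c.0 + d.0) ⊢ =a=> t1, =b=> t2, =c=> t3, =d=> t3
  t1 = 0 | 0\{b,c} | (c.0 + d.0) ⊢ =c=> t4, =d=> t4
  t2 = a.0 ⊢ =a=> t5
  t3 = a.0 | 0\{b,c} | 0 ⊢ =a=> t4
  t4 = 0 | 0\{b,c} | 0 ⊢ (no moves)
  t5 = 0 ⊢ (no moves)
Bisimilarity quotient blocks:
  B0 = {s0}
  B1 = {s3, s4, t2, t3}
  B2 = {s2, s5, t4, t5}
  B3 = {s1, t1}
  B4 = {t0}
s0 ∈ B0, t0 ∈ B4 → different blocks

NO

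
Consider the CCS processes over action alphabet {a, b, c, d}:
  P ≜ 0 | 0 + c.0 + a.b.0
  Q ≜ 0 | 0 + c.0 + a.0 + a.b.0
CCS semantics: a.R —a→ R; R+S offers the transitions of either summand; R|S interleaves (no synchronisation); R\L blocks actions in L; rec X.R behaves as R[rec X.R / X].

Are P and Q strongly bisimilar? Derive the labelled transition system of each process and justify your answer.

not bisimilar

LTS(P): 3 reachable states
  u0 = 0 | 0 + c.0 + a.b.0 has moves —a→ u1, —c→ u2
  u1 = b.0 has moves —b→ u2
  u2 = 0 has moves deadlocked
LTS(Q): 3 reachable states
  v0 = 0 | 0 + c.0 + a.0 + a.b.0 has moves —a→ v1, —a→ v2, —c→ v1
  v1 = 0 has moves deadlocked
  v2 = b.0 has moves —b→ v1
Bisimilarity quotient blocks:
  B0 = {u0}
  B1 = {u1, v2}
  B2 = {u2, v1}
  B3 = {v0}
u0 ∈ B0, v0 ∈ B3 → different blocks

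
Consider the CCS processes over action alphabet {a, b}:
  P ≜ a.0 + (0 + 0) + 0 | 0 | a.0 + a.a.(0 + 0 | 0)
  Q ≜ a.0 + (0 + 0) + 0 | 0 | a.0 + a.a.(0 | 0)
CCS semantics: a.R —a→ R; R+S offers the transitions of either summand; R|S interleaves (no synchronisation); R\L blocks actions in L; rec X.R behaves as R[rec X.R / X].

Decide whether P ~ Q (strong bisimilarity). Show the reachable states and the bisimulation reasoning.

YES

LTS(P): 5 reachable states
  p0 = a.0 + (0 + 0) + 0 | 0 | a.0 + a.a.(0 + 0 | 0) | =a=> p1, =a=> p2, =a=> p3
  p1 = 0 | ∅
  p2 = 0 | 0 | 0 | ∅
  p3 = a.(0 + 0 | 0) | =a=> p4
  p4 = 0 + 0 | 0 | ∅
LTS(Q): 5 reachable states
  q0 = a.0 + (0 + 0) + 0 | 0 | a.0 + a.a.(0 | 0) | =a=> q1, =a=> q2, =a=> q3
  q1 = 0 | ∅
  q2 = 0 | 0 | 0 | ∅
  q3 = a.(0 | 0) | =a=> q4
  q4 = 0 | 0 | ∅
Partition-refinement fixed point:
  B0 = {p0, q0}
  B1 = {p1, p2, p4, q1, q2, q4}
  B2 = {p3, q3}
p0 ∈ B0, q0 ∈ B0 → same block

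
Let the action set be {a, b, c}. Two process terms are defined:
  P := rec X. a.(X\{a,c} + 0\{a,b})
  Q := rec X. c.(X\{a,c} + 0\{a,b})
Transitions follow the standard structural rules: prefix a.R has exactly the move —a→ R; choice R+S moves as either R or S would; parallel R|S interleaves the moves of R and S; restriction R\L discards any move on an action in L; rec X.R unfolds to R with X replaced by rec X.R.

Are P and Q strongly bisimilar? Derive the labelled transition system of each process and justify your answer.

not bisimilar

LTS(P): 2 reachable states
  u0 = rec X. a.(X\{a,c} + 0\{a,b}) ⊢ --a--▸ u1
  u1 = (rec X. a.(X\{a,c} + 0\{a,b}))\{a,c} + 0\{a,b} ⊢ deadlocked
LTS(Q): 2 reachable states
  v0 = rec X. c.(X\{a,c} + 0\{a,b}) ⊢ --c--▸ v1
  v1 = (rec X. c.(X\{a,c} + 0\{a,b}))\{a,c} + 0\{a,b} ⊢ deadlocked
Coarsest stable partition (strong bisimilarity classes):
  B0 = {u0}
  B1 = {u1, v1}
  B2 = {v0}
u0 ∈ B0, v0 ∈ B2 → different blocks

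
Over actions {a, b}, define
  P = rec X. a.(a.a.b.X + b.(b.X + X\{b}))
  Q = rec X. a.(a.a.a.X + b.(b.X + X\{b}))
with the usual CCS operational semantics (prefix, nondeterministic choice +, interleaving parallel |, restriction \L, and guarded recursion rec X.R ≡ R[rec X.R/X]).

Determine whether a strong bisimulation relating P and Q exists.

P's transition system — 8 states:
  s0 = rec X. a.(a.a.b.X + b.(b.X + X\{b})) ⊢ --a--▸ s1
  s1 = a.a.b.(rec X. a.(a.a.b.X + b.(b.X + X\{b}))) + b.(b.(rec X. a.(a.a.b.X + b.(b.X + X\{b}))) + (rec X. a.(a.a.b.X + b.(b.X + X\{b})))\{b}) ⊢ --a--▸ s2, --b--▸ s3
  s2 = a.b.(rec X. a.(a.a.b.X + b.(b.X + X\{b}))) ⊢ --a--▸ s4
  s3 = b.(rec X. a.(a.a.b.X + b.(b.X + X\{b}))) + (rec X. a.(a.a.b.X + b.(b.X + X\{b})))\{b} ⊢ --a--▸ s5, --b--▸ s0
  s4 = b.(rec X. a.(a.a.b.X + b.(b.X + X\{b}))) ⊢ --b--▸ s0
  s5 = (a.a.b.(rec X. a.(a.a.b.X + b.(b.X + X\{b}))) + b.(b.(rec X. a.(a.a.b.X + b.(b.X + X\{b}))) + (rec X. a.(a.a.b.X + b.(b.X + X\{b})))\{b}))\{b} ⊢ --a--▸ s6
  s6 = (a.b.(rec X. a.(a.a.b.X + b.(b.X + X\{b}))))\{b} ⊢ --a--▸ s7
  s7 = (b.(rec X. a.(a.a.b.X + b.(b.X + X\{b}))))\{b} ⊢ deadlocked
Q's transition system — 9 states:
  t0 = rec X. a.(a.a.a.X + b.(b.X + X\{b})) ⊢ --a--▸ t1
  t1 = a.a.a.(rec X. a.(a.a.a.X + b.(b.X + X\{b}))) + b.(b.(rec X. a.(a.a.a.X + b.(b.X + X\{b}))) + (rec X. a.(a.a.a.X + b.(b.X + X\{b})))\{b}) ⊢ --a--▸ t2, --b--▸ t3
  t2 = a.a.(rec X. a.(a.a.a.X + b.(b.X + X\{b}))) ⊢ --a--▸ t4
  t3 = b.(rec X. a.(a.a.a.X + b.(b.X + X\{b}))) + (rec X. a.(a.a.a.X + b.(b.X + X\{b})))\{b} ⊢ --a--▸ t5, --b--▸ t0
  t4 = a.(rec X. a.(a.a.a.X + b.(b.X + X\{b}))) ⊢ --a--▸ t0
  t5 = (a.a.a.(rec X. a.(a.a.a.X + b.(b.X + X\{b}))) + b.(b.(rec X. a.(a.a.a.X + b.(b.X + X\{b}))) + (rec X. a.(a.a.a.X + b.(b.X + X\{b})))\{b}))\{b} ⊢ --a--▸ t6
  t6 = (a.a.(rec X. a.(a.a.a.X + b.(b.X + X\{b}))))\{b} ⊢ --a--▸ t7
  t7 = (a.(rec X. a.(a.a.a.X + b.(b.X + X\{b}))))\{b} ⊢ --a--▸ t8
  t8 = (rec X. a.(a.a.a.X + b.(b.X + X\{b})))\{b} ⊢ --a--▸ t5
Coarsest stable partition (strong bisimilarity classes):
  B0 = {s0}
  B1 = {s1}
  B2 = {s3}
  B3 = {s5}
  B4 = {s6}
  B5 = {s7}
  B6 = {s2}
  B7 = {s4}
  B8 = {t0}
  B9 = {t1}
  B10 = {t3}
  B11 = {t5, t6, t7, t8}
  B12 = {t2}
  B13 = {t4}
s0 ∈ B0, t0 ∈ B8 → different blocks

not bisimilar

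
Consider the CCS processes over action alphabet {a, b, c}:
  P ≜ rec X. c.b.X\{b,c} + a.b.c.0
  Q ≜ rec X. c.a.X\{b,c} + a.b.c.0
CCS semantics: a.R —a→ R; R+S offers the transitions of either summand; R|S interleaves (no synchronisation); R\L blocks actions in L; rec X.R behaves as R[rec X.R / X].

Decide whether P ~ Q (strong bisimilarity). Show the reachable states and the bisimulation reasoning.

LTS(P): 7 reachable states
  m0 = rec X. c.b.X\{b,c} + a.b.c.0 | ··a··> m1, ··c··> m2
  m1 = b.c.0 | ··b··> m3
  m2 = b.(rec X. c.b.X\{b,c} + a.b.c.0)\{b,c} | ··b··> m4
  m3 = c.0 | ··c··> m5
  m4 = (rec X. c.b.X\{b,c} + a.b.c.0)\{b,c} | ··a··> m6
  m5 = 0 | stopped
  m6 = (b.c.0)\{b,c} | stopped
LTS(Q): 7 reachable states
  n0 = rec X. c.a.X\{b,c} + a.b.c.0 | ··a··> n1, ··c··> n2
  n1 = b.c.0 | ··b··> n3
  n2 = a.(rec X. c.a.X\{b,c} + a.b.c.0)\{b,c} | ··a··> n4
  n3 = c.0 | ··c··> n5
  n4 = (rec X. c.a.X\{b,c} + a.b.c.0)\{b,c} | ··a··> n6
  n5 = 0 | stopped
  n6 = (b.c.0)\{b,c} | stopped
Partition-refinement fixed point:
  B0 = {m0}
  B1 = {m2}
  B2 = {m4, n4}
  B3 = {m5, m6, n5, n6}
  B4 = {m1, n1}
  B5 = {m3, n3}
  B6 = {n0}
  B7 = {n2}
m0 ∈ B0, n0 ∈ B6 → different blocks

P ≁ Q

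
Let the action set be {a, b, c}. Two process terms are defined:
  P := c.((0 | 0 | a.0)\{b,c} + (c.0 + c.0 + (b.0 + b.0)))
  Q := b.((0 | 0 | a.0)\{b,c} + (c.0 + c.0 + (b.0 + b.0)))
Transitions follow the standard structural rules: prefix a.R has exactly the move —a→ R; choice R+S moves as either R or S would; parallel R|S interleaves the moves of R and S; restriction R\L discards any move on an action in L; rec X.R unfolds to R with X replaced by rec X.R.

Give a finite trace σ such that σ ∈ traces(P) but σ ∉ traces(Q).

c

Reachable graph of P (4 states):
  p0 = c.((0 | 0 | a.0)\{b,c} + (c.0 + c.0 + (b.0 + b.0))) has moves =c=> p1
  p1 = (0 | 0 | a.0)\{b,c} + (c.0 + c.0 + (b.0 + b.0)) has moves =a=> p2, =b=> p3, =c=> p3
  p2 = (0 | 0 | 0)\{b,c} has moves (no moves)
  p3 = 0 has moves (no moves)
Reachable graph of Q (4 states):
  q0 = b.((0 | 0 | a.0)\{b,c} + (c.0 + c.0 + (b.0 + b.0))) has moves =b=> q1
  q1 = (0 | 0 | a.0)\{b,c} + (c.0 + c.0 + (b.0 + b.0)) has moves =a=> q2, =b=> q3, =c=> q3
  q2 = (0 | 0 | 0)\{b,c} has moves (no moves)
  q3 = 0 has moves (no moves)
Trace ⟨c⟩ through P, begin at {p0}:
  [1] c ⇒ {p1}
  P completes σ.
Trace ⟨c⟩ through Q, begin at {q0}:
  [1] c ⇒ ∅  — Q cannot continue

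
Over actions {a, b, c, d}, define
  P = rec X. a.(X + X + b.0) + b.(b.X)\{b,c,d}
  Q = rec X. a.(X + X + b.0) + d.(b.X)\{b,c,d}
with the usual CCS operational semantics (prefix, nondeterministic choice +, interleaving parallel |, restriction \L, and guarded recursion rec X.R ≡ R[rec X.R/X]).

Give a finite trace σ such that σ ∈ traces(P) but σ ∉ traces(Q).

b

P's transition system — 4 states:
  p0 = rec X. a.(X + X + b.0) + b.(b.X)\{b,c,d} | —a→ p1, —b→ p2
  p1 = (rec X. a.(X + X + b.0) + b.(b.X)\{b,c,d}) + (rec X. a.(X + X + b.0) + b.(b.X)\{b,c,d}) + b.0 | —a→ p1, —b→ p2, —b→ p3
  p2 = (b.(rec X. a.(X + X + b.0) + b.(b.X)\{b,c,d}))\{b,c,d} | ·
  p3 = 0 | ·
Q's transition system — 4 states:
  q0 = rec X. a.(X + X + b.0) + d.(b.X)\{b,c,d} | —a→ q1, —d→ q2
  q1 = (rec X. a.(X + X + b.0) + d.(b.X)\{b,c,d}) + (rec X. a.(X + X + b.0) + d.(b.X)\{b,c,d}) + b.0 | —a→ q1, —b→ q3, —d→ q2
  q2 = (b.(rec X. a.(X + X + b.0) + d.(b.X)\{b,c,d}))\{b,c,d} | ·
  q3 = 0 | ·
Executing b from P (initial set {p0}):
  [1] b ⇒ {p2}
  ✓ P
Executing b from Q (initial set {q0}):
  [1] b ⇒ ∅ (Q stuck)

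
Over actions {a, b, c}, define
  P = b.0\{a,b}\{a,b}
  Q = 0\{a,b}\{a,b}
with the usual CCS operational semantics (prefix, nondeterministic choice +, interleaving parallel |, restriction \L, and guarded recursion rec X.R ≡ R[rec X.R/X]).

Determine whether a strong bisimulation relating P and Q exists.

Reachable graph of P (2 states):
  s0 = b.0\{a,b}\{a,b} has moves =b=> s1
  s1 = 0\{a,b}\{a,b} has moves (no moves)
Reachable graph of Q (1 states):
  t0 = 0\{a,b}\{a,b} has moves (no moves)
Partition-refinement fixed point:
  B0 = {s0}
  B1 = {s1, t0}
s0 ∈ B0, t0 ∈ B1 → different blocks

NO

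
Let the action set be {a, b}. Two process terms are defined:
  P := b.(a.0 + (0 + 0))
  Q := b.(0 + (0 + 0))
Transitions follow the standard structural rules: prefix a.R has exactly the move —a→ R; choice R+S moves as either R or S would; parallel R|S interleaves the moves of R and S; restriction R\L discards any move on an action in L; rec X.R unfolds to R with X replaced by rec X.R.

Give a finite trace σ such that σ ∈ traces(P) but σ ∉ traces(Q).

ba

LTS(P): 3 reachable states
  p0 = b.(a.0 + (0 + 0)) | —b→ p1
  p1 = a.0 + (0 + 0) | —a→ p2
  p2 = 0 | stopped
LTS(Q): 2 reachable states
  q0 = b.(0 + (0 + 0)) | —b→ q1
  q1 = 0 + (0 + 0) | stopped
Executing ba from P (initial set {p0}):
  step 1 (b): {p1}
  step 2 (a): {p2}
  — P admits the full trace.
Executing ba from Q (initial set {q0}):
  step 1 (b): {q1}
  step 2 (a): ∅ (Q stuck)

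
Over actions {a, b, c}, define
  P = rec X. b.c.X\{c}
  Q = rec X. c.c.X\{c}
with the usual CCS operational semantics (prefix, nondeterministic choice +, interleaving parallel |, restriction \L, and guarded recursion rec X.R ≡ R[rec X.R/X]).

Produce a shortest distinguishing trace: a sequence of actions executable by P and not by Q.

b

LTS(P): 4 reachable states
  u0 = rec X. b.c.X\{c} → -b-> u1
  u1 = c.(rec X. b.c.X\{c})\{c} → -c-> u2
  u2 = (rec X. b.c.X\{c})\{c} → -b-> u3
  u3 = (c.(rec X. b.c.X\{c})\{c})\{c} → stopped
LTS(Q): 3 reachable states
  v0 = rec X. c.c.X\{c} → -c-> v1
  v1 = c.(rec X. c.c.X\{c})\{c} → -c-> v2
  v2 = (rec X. c.c.X\{c})\{c} → stopped
Executing b from P (initial set {u0}):
  after b @ step 1: {u1}
  P completes σ.
Executing b from Q (initial set {v0}):
  after b @ step 1: ∅ (Q stuck)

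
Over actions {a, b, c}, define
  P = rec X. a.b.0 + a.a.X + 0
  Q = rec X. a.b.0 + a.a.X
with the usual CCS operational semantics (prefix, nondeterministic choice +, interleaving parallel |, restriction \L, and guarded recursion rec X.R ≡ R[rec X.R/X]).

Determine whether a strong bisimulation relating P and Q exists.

P's transition system — 4 states:
  u0 = rec X. a.b.0 + a.a.X + 0 | —a→ u1, —a→ u2
  u1 = a.(rec X. a.b.0 + a.a.X + 0) | —a→ u0
  u2 = b.0 | —b→ u3
  u3 = 0 | deadlocked
Q's transition system — 4 states:
  v0 = rec X. a.b.0 + a.a.X | —a→ v1, —a→ v2
  v1 = a.(rec X. a.b.0 + a.a.X) | —a→ v0
  v2 = b.0 | —b→ v3
  v3 = 0 | deadlocked
Partition-refinement fixed point:
  B0 = {u0, v0}
  B1 = {u2, v2}
  B2 = {u3, v3}
  B3 = {u1, v1}
u0 ∈ B0, v0 ∈ B0 → same block

YES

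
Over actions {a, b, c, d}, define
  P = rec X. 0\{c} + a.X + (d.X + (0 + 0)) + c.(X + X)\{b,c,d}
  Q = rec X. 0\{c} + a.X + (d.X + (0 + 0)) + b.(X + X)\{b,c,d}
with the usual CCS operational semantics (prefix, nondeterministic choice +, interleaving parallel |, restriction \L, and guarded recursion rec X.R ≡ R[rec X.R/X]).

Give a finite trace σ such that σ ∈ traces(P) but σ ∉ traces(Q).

Reachable graph of P (3 states):
  u0 = rec X. 0\{c} + a.X + (d.X + (0 + 0)) + c.(X + X)\{b,c,d} has moves ··a··> u0, ··c··> u1, ··d··> u0
  u1 = ((rec X. 0\{c} + a.X + (d.X + (0 + 0)) + c.(X + X)\{b,c,d}) + (rec X. 0\{c} + a.X + (d.X + (0 + 0)) + c.(X + X)\{b,c,d}))\{b,c,d} has moves ··a··> u2
  u2 = (rec X. 0\{c} + a.X + (d.X + (0 + 0)) + c.(X + X)\{b,c,d})\{b,c,d} has moves ··a··> u2
Reachable graph of Q (3 states):
  v0 = rec X. 0\{c} + a.X + (d.X + (0 + 0)) + b.(X + X)\{b,c,d} has moves ··a··> v0, ··b··> v1, ··d··> v0
  v1 = ((rec X. 0\{c} + a.X + (d.X + (0 + 0)) + b.(X + X)\{b,c,d}) + (rec X. 0\{c} + a.X + (d.X + (0 + 0)) + b.(X + X)\{b,c,d}))\{b,c,d} has moves ··a··> v2
  v2 = (rec X. 0\{c} + a.X + (d.X + (0 + 0)) + b.(X + X)\{b,c,d})\{b,c,d} has moves ··a··> v2
Trace ⟨c⟩ through P, begin at {u0}:
  [1] c ⇒ {u1}
  — P admits the full trace.
Trace ⟨c⟩ through Q, begin at {v0}:
  [1] c ⇒ ∅  — Q cannot continue

c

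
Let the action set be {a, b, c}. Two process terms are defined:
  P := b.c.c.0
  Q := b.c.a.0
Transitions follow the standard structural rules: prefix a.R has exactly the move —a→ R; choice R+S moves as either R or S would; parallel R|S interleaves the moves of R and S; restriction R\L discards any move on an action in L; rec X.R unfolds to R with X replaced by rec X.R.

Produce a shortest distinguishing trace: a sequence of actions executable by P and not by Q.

bcc

Reachable graph of P (4 states):
  s0 = b.c.c.0 | —b→ s1
  s1 = c.c.0 | —c→ s2
  s2 = c.0 | —c→ s3
  s3 = 0 | deadlocked
Reachable graph of Q (4 states):
  t0 = b.c.a.0 | —b→ t1
  t1 = c.a.0 | —c→ t2
  t2 = a.0 | —a→ t3
  t3 = 0 | deadlocked
Trace ⟨bcc⟩ through P, begin at {s0}:
  [1] b ⇒ {s1}
  [2] c ⇒ {s2}
  [3] c ⇒ {s3}
  ✓ P
Trace ⟨bcc⟩ through Q, begin at {t0}:
  [1] b ⇒ {t1}
  [2] c ⇒ {t2}
  [3] c ⇒ no successor for Q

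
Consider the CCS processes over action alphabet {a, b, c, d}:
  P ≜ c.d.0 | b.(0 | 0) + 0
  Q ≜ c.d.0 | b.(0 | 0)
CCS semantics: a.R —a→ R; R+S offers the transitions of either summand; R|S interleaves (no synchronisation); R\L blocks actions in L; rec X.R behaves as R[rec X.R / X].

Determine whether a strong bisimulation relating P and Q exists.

LTS(P): 6 reachable states
  s0 = c.d.0 | b.(0 | 0) + 0 | ··b··> s1, ··c··> s2
  s1 = c.d.0 | (0 | 0) | ··c··> s3
  s2 = d.0 | b.(0 | 0) | ··b··> s3, ··d··> s4
  s3 = d.0 | (0 | 0) | ··d··> s5
  s4 = 0 | b.(0 | 0) | ··b··> s5
  s5 = 0 | (0 | 0) | stopped
LTS(Q): 6 reachable states
  t0 = c.d.0 | b.(0 | 0) | ··b··> t1, ··c··> t2
  t1 = c.d.0 | (0 | 0) | ··c··> t3
  t2 = d.0 | b.(0 | 0) | ··b··> t3, ··d··> t4
  t3 = d.0 | (0 | 0) | ··d··> t5
  t4 = 0 | b.(0 | 0) | ··b··> t5
  t5 = 0 | (0 | 0) | stopped
Bisimilarity quotient blocks:
  B0 = {s0, t0}
  B1 = {s1, t1}
  B2 = {s3, t3}
  B3 = {s5, t5}
  B4 = {s2, t2}
  B5 = {s4, t4}
s0 ∈ B0, t0 ∈ B0 → same block

P ~ Q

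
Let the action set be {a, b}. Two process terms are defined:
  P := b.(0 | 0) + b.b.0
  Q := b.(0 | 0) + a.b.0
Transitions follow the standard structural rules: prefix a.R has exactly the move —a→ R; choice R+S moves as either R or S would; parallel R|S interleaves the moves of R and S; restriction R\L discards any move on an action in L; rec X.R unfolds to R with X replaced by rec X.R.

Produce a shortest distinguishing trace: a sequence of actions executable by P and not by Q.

LTS(P): 4 reachable states
  u0 = b.(0 | 0) + b.b.0 has moves —b→ u1, —b→ u2
  u1 = 0 | 0 has moves (no moves)
  u2 = b.0 has moves —b→ u3
  u3 = 0 has moves (no moves)
LTS(Q): 4 reachable states
  v0 = b.(0 | 0) + a.b.0 has moves —a→ v1, —b→ v2
  v1 = b.0 has moves —b→ v3
  v2 = 0 | 0 has moves (no moves)
  v3 = 0 has moves (no moves)
Run σ = ⟨bb⟩ on P: start {u0}
  after b @ step 1: {u1, u2}
  after b @ step 2: {u3}
  P completes σ.
Run σ = ⟨bb⟩ on Q: start {v0}
  after b @ step 1: {v2}
  after b @ step 2: ∅  — Q cannot continue

bb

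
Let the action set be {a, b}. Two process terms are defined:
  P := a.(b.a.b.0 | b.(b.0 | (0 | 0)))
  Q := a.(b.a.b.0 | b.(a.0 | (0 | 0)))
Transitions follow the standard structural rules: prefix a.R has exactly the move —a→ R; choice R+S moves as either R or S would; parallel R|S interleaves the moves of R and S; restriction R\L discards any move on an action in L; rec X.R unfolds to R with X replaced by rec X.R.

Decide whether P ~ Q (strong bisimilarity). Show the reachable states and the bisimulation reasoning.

LTS(P): 13 reachable states
  s0 = a.(b.a.b.0 | b.(b.0 | (0 | 0))) has moves ··a··> s1
  s1 = b.a.b.0 | b.(b.0 | (0 | 0)) has moves ··b··> s2, ··b··> s3
  s2 = a.b.0 | b.(b.0 | (0 | 0)) has moves ··a··> s4, ··b··> s5
  s3 = b.a.b.0 | (b.0 | (0 | 0)) has moves ··b··> s5, ··b··> s6
  s4 = b.0 | b.(b.0 | (0 | 0)) has moves ··b··> s7, ··b··> s8
  s5 = a.b.0 | (b.0 | (0 | 0)) has moves ··a··> s8, ··b··> s9
  s6 = b.a.b.0 | (0 | (0 | 0)) has moves ··b··> s9
  s7 = 0 | b.(b.0 | (0 | 0)) has moves ··b··> s10
  s8 = b.0 | (b.0 | (0 | 0)) has moves ··b··> s10, ··b··> s11
  s9 = a.b.0 | (0 | (0 | 0)) has moves ··a··> s11
  s10 = 0 | (b.0 | (0 | 0)) has moves ··b··> s12
  s11 = b.0 | (0 | (0 | 0)) has moves ··b··> s12
  s12 = 0 | (0 | (0 | 0)) has moves ·
LTS(Q): 13 reachable states
  t0 = a.(b.a.b.0 | b.(a.0 | (0 | 0))) has moves ··a··> t1
  t1 = b.a.b.0 | b.(a.0 | (0 | 0)) has moves ··b··> t2, ··b··> t3
  t2 = a.b.0 | b.(a.0 | (0 | 0)) has moves ··a··> t4, ··b··> t5
  t3 = b.a.b.0 | (a.0 | (0 | 0)) has moves ··a··> t6, ··b··> t5
  t4 = b.0 | b.(a.0 | (0 | 0)) has moves ··b··> t7, ··b··> t8
  t5 = a.b.0 | (a.0 | (0 | 0)) has moves ··a··> t8, ··a··> t9
  t6 = b.a.b.0 | (0 | (0 | 0)) has moves ··b··> t9
  t7 = 0 | b.(a.0 | (0 | 0)) has moves ··b··> t10
  t8 = b.0 | (a.0 | (0 | 0)) has moves ··a··> t11, ··b··> t10
  t9 = a.b.0 | (0 | (0 | 0)) has moves ··a··> t11
  t10 = 0 | (a.0 | (0 | 0)) has moves ··a··> t12
  t11 = b.0 | (0 | (0 | 0)) has moves ··b··> t12
  t12 = 0 | (0 | (0 | 0)) has moves ·
Bisimilarity quotient blocks:
  B0 = {s0}
  B1 = {s1}
  B2 = {s3}
  B3 = {s6, t6}
  B4 = {s9, t9}
  B5 = {s10, s11, t11}
  B6 = {s12, t12}
  B7 = {s5}
  B8 = {s7, s8}
  B9 = {s2}
  B10 = {s4}
  B11 = {t0}
  B12 = {t1}
  B13 = {t2}
  B14 = {t4}
  B15 = {t7}
  B16 = {t10}
  B17 = {t8}
  B18 = {t5}
  B19 = {t3}
s0 ∈ B0, t0 ∈ B11 → different blocks

NO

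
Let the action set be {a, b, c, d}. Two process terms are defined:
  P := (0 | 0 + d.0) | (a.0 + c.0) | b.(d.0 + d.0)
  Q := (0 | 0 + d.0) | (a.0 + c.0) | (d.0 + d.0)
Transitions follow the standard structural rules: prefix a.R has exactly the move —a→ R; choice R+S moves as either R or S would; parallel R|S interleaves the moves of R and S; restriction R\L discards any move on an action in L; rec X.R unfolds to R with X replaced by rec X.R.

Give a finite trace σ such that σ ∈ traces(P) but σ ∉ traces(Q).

b

LTS(P): 12 reachable states
  p0 = (0 | 0 + d.0) | (a.0 + c.0) | b.(d.0 + d.0) | =a=> p1, =b=> p2, =c=> p1, =d=> p3
  p1 = (0 | 0 + d.0) | 0 | b.(d.0 + d.0) | =b=> p4, =d=> p5
  p2 = (0 | 0 + d.0) | (a.0 + c.0) | (d.0 + d.0) | =a=> p4, =c=> p4, =d=> p6, =d=> p7
  p3 = 0 | (a.0 + c.0) | b.(d.0 + d.0) | =a=> p5, =b=> p7, =c=> p5
  p4 = (0 | 0 + d.0) | 0 | (d.0 + d.0) | =d=> p8, =d=> p9
  p5 = 0 | 0 | b.(d.0 + d.0) | =b=> p9
  p6 = (0 | 0 + d.0) | (a.0 + c.0) | 0 | =a=> p8, =c=> p8, =d=> p10
  p7 = 0 | (a.0 + c.0) | (d.0 + d.0) | =a=> p9, =c=> p9, =d=> p10
  p8 = (0 | 0 + d.0) | 0 | 0 | =d=> p11
  p9 = 0 | 0 | (d.0 + d.0) | =d=> p11
  p10 = 0 | (a.0 + c.0) | 0 | =a=> p11, =c=> p11
  p11 = 0 | 0 | 0 | (no moves)
LTS(Q): 8 reachable states
  q0 = (0 | 0 + d.0) | (a.0 + c.0) | (d.0 + d.0) | =a=> q1, =c=> q1, =d=> q2, =d=> q3
  q1 = (0 | 0 + d.0) | 0 | (d.0 + d.0) | =d=> q4, =d=> q5
  q2 = (0 | 0 + d.0) | (a.0 + c.0) | 0 | =a=> q4, =c=> q4, =d=> q6
  q3 = 0 | (a.0 + c.0) | (d.0 + d.0) | =a=> q5, =c=> q5, =d=> q6
  q4 = (0 | 0 + d.0) | 0 | 0 | =d=> q7
  q5 = 0 | 0 | (d.0 + d.0) | =d=> q7
  q6 = 0 | (a.0 + c.0) | 0 | =a=> q7, =c=> q7
  q7 = 0 | 0 | 0 | (no moves)
Executing b from P (initial set {p0}):
  after b @ step 1: {p2}
  P completes σ.
Executing b from Q (initial set {q0}):
  after b @ step 1: ∅  — Q cannot continue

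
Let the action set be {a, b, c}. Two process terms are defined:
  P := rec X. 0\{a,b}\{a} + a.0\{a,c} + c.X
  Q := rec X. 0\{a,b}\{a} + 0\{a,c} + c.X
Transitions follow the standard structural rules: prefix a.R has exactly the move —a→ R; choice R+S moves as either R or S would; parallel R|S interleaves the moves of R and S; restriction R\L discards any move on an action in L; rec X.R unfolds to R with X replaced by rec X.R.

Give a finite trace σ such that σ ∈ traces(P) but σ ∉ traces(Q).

Reachable graph of P (2 states):
  m0 = rec X. 0\{a,b}\{a} + a.0\{a,c} + c.X | --a--▸ m1, --c--▸ m0
  m1 = 0\{a,c} | ·
Reachable graph of Q (1 states):
  n0 = rec X. 0\{a,b}\{a} + 0\{a,c} + c.X | --c--▸ n0
Run σ = ⟨a⟩ on P: start {m0}
  after a @ step 1: {m1}
  P completes σ.
Run σ = ⟨a⟩ on Q: start {n0}
  after a @ step 1: ∅  — Q cannot continue

a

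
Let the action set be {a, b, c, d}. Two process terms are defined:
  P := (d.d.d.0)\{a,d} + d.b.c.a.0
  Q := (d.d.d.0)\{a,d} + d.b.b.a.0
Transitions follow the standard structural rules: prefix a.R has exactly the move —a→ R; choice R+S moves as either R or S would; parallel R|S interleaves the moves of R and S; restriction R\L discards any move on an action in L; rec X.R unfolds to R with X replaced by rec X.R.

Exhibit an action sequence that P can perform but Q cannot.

P's transition system — 5 states:
  u0 = (d.d.d.0)\{a,d} + d.b.c.a.0 :: -d-> u1
  u1 = b.c.a.0 :: -b-> u2
  u2 = c.a.0 :: -c-> u3
  u3 = a.0 :: -a-> u4
  u4 = 0 :: ∅
Q's transition system — 5 states:
  v0 = (d.d.d.0)\{a,d} + d.b.b.a.0 :: -d-> v1
  v1 = b.b.a.0 :: -b-> v2
  v2 = b.a.0 :: -b-> v3
  v3 = a.0 :: -a-> v4
  v4 = 0 :: ∅
Run σ = ⟨dbc⟩ on P: start {u0}
  step 1 (d): {u1}
  step 2 (b): {u2}
  step 3 (c): {u3}
  P completes σ.
Run σ = ⟨dbc⟩ on Q: start {v0}
  step 1 (d): {v1}
  step 2 (b): {v2}
  step 3 (c): no successor for Q

dbc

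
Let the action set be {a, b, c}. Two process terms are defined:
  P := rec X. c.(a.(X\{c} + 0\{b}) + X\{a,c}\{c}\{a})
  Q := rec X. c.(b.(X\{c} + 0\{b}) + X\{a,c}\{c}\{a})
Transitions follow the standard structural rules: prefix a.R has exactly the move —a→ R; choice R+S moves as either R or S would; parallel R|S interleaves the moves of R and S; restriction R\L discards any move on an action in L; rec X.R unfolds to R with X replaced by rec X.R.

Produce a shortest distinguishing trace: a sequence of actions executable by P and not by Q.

Reachable graph of P (3 states):
  m0 = rec X. c.(a.(X\{c} + 0\{b}) + X\{a,c}\{c}\{a}) → =c=> m1
  m1 = a.((rec X. c.(a.(X\{c} + 0\{b}) + X\{a,c}\{c}\{a}))\{c} + 0\{b}) + (rec X. c.(a.(X\{c} + 0\{b}) + X\{a,c}\{c}\{a}))\{a,c}\{c}\{a} → =a=> m2
  m2 = (rec X. c.(a.(X\{c} + 0\{b}) + X\{a,c}\{c}\{a}))\{c} + 0\{b} → (no moves)
Reachable graph of Q (3 states):
  n0 = rec X. c.(b.(X\{c} + 0\{b}) + X\{a,c}\{c}\{a}) → =c=> n1
  n1 = b.((rec X. c.(b.(X\{c} + 0\{b}) + X\{a,c}\{c}\{a}))\{c} + 0\{b}) + (rec X. c.(b.(X\{c} + 0\{b}) + X\{a,c}\{c}\{a}))\{a,c}\{c}\{a} → =b=> n2
  n2 = (rec X. c.(b.(X\{c} + 0\{b}) + X\{a,c}\{c}\{a}))\{c} + 0\{b} → (no moves)
Executing ca from P (initial set {m0}):
  [1] c ⇒ {m1}
  [2] a ⇒ {m2}
  P completes σ.
Executing ca from Q (initial set {n0}):
  [1] c ⇒ {n1}
  [2] a ⇒ no successor for Q

ca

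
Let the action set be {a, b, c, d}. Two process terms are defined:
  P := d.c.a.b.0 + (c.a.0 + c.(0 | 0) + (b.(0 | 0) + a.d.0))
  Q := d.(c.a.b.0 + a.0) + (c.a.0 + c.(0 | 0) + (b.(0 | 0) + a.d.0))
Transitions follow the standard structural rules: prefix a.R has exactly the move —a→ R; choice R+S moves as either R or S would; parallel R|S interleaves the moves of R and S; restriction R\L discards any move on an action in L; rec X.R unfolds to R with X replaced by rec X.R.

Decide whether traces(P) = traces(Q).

NO — witness ⟨da⟩

Reachable graph of P (8 states):
  u0 = d.c.a.b.0 + (c.a.0 + c.(0 | 0) + (b.(0 | 0) + a.d.0)) → —a→ u1, —b→ u2, —c→ u2, —c→ u3, —d→ u4
  u1 = d.0 → —d→ u5
  u2 = 0 | 0 → ∅
  u3 = a.0 → —a→ u5
  u4 = c.a.b.0 → —c→ u6
  u5 = 0 → ∅
  u6 = a.b.0 → —a→ u7
  u7 = b.0 → —b→ u5
Reachable graph of Q (8 states):
  v0 = d.(c.a.b.0 + a.0) + (c.a.0 + c.(0 | 0) + (b.(0 | 0) + a.d.0)) → —a→ v1, —b→ v2, —c→ v2, —c→ v3, —d→ v4
  v1 = d.0 → —d→ v5
  v2 = 0 | 0 → ∅
  v3 = a.0 → —a→ v5
  v4 = c.a.b.0 + a.0 → —a→ v5, —c→ v6
  v5 = 0 → ∅
  v6 = a.b.0 → —a→ v7
  v7 = b.0 → —b→ v5
Run σ = ⟨da⟩ on Q: start {v0}
  after d @ step 1: {v4}
  after a @ step 2: {v5}
  Q completes σ.
Run σ = ⟨da⟩ on P: start {u0}
  after d @ step 1: {u4}
  after a @ step 2: ∅  — P cannot continue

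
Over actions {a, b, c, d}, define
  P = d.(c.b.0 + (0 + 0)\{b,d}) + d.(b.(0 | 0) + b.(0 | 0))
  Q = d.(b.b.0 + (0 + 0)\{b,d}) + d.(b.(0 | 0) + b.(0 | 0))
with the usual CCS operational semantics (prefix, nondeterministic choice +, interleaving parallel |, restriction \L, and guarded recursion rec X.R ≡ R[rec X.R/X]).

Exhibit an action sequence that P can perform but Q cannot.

dc

LTS(P): 6 reachable states
  m0 = d.(c.b.0 + (0 + 0)\{b,d}) + d.(b.(0 | 0) + b.(0 | 0)) :: ··d··> m1, ··d··> m2
  m1 = b.(0 | 0) + b.(0 | 0) :: ··b··> m3
  m2 = c.b.0 + (0 + 0)\{b,d} :: ··c··> m4
  m3 = 0 | 0 :: deadlocked
  m4 = b.0 :: ··b··> m5
  m5 = 0 :: deadlocked
LTS(Q): 6 reachable states
  n0 = d.(b.b.0 + (0 + 0)\{b,d}) + d.(b.(0 | 0) + b.(0 | 0)) :: ··d··> n1, ··d··> n2
  n1 = b.(0 | 0) + b.(0 | 0) :: ··b··> n3
  n2 = b.b.0 + (0 + 0)\{b,d} :: ··b··> n4
  n3 = 0 | 0 :: deadlocked
  n4 = b.0 :: ··b··> n5
  n5 = 0 :: deadlocked
Trace ⟨dc⟩ through P, begin at {m0}:
  [1] d ⇒ {m1, m2}
  [2] c ⇒ {m4}
  ✓ P
Trace ⟨dc⟩ through Q, begin at {n0}:
  [1] d ⇒ {n1, n2}
  [2] c ⇒ ∅  — Q cannot continue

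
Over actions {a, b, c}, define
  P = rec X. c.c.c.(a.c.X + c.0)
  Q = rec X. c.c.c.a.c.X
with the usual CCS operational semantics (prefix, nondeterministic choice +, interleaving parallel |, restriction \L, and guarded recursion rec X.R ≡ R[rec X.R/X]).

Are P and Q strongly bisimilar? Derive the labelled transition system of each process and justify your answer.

P ≁ Q

Reachable graph of P (6 states):
  s0 = rec X. c.c.c.(a.c.X + c.0) has moves --c--▸ s1
  s1 = c.c.(a.c.(rec X. c.c.c.(a.c.X + c.0)) + c.0) has moves --c--▸ s2
  s2 = c.(a.c.(rec X. c.c.c.(a.c.X + c.0)) + c.0) has moves --c--▸ s3
  s3 = a.c.(rec X. c.c.c.(a.c.X + c.0)) + c.0 has moves --a--▸ s4, --c--▸ s5
  s4 = c.(rec X. c.c.c.(a.c.X + c.0)) has moves --c--▸ s0
  s5 = 0 has moves stopped
Reachable graph of Q (5 states):
  t0 = rec X. c.c.c.a.c.X has moves --c--▸ t1
  t1 = c.c.a.c.(rec X. c.c.c.a.c.X) has moves --c--▸ t2
  t2 = c.a.c.(rec X. c.c.c.a.c.X) has moves --c--▸ t3
  t3 = a.c.(rec X. c.c.c.a.c.X) has moves --a--▸ t4
  t4 = c.(rec X. c.c.c.a.c.X) has moves --c--▸ t0
Partition-refinement fixed point:
  B0 = {s0}
  B1 = {s1}
  B2 = {s2}
  B3 = {s3}
  B4 = {s5}
  B5 = {s4}
  B6 = {t0}
  B7 = {t1}
  B8 = {t2}
  B9 = {t3}
  B10 = {t4}
s0 ∈ B0, t0 ∈ B6 → different blocks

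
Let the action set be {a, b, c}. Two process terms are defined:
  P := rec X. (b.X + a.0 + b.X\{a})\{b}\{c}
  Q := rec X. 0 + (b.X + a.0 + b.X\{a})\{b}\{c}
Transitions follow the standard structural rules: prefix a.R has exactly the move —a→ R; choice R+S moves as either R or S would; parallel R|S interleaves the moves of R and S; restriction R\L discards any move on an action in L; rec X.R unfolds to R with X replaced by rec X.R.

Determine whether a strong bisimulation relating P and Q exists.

Reachable graph of P (2 states):
  u0 = rec X. (b.X + a.0 + b.X\{a})\{b}\{c} has moves -a-> u1
  u1 = 0\{b}\{c} has moves ∅
Reachable graph of Q (2 states):
  v0 = rec X. 0 + (b.X + a.0 + b.X\{a})\{b}\{c} has moves -a-> v1
  v1 = 0\{b}\{c} has moves ∅
Bisimilarity quotient blocks:
  B0 = {u0, v0}
  B1 = {u1, v1}
u0 ∈ B0, v0 ∈ B0 → same block

P ~ Q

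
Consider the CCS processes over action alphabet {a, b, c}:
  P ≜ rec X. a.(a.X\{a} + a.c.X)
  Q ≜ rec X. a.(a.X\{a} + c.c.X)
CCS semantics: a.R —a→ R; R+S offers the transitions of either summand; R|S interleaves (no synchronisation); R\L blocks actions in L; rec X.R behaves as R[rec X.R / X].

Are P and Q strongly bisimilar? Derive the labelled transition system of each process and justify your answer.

LTS(P): 4 reachable states
  p0 = rec X. a.(a.X\{a} + a.c.X) → —a→ p1
  p1 = a.(rec X. a.(a.X\{a} + a.c.X))\{a} + a.c.(rec X. a.(a.X\{a} + a.c.X)) → —a→ p2, —a→ p3
  p2 = (rec X. a.(a.X\{a} + a.c.X))\{a} → ∅
  p3 = c.(rec X. a.(a.X\{a} + a.c.X)) → —c→ p0
LTS(Q): 4 reachable states
  q0 = rec X. a.(a.X\{a} + c.c.X) → —a→ q1
  q1 = a.(rec X. a.(a.X\{a} + c.c.X))\{a} + c.c.(rec X. a.(a.X\{a} + c.c.X)) → —a→ q2, —c→ q3
  q2 = (rec X. a.(a.X\{a} + c.c.X))\{a} → ∅
  q3 = c.(rec X. a.(a.X\{a} + c.c.X)) → —c→ q0
Bisimilarity quotient blocks:
  B0 = {p0}
  B1 = {p1}
  B2 = {p3}
  B3 = {p2, q2}
  B4 = {q0}
  B5 = {q1}
  B6 = {q3}
p0 ∈ B0, q0 ∈ B4 → different blocks

not bisimilar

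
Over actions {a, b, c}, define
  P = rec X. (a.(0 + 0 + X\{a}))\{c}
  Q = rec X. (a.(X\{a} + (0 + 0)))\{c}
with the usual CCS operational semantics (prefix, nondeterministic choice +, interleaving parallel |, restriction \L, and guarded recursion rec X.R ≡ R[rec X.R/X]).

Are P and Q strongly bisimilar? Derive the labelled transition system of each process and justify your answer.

YES

LTS(P): 2 reachable states
  p0 = rec X. (a.(0 + 0 + X\{a}))\{c} → —a→ p1
  p1 = (0 + 0 + (rec X. (a.(0 + 0 + X\{a}))\{c})\{a})\{c} → ∅
LTS(Q): 2 reachable states
  q0 = rec X. (a.(X\{a} + (0 + 0)))\{c} → —a→ q1
  q1 = ((rec X. (a.(X\{a} + (0 + 0)))\{c})\{a} + (0 + 0))\{c} → ∅
Coarsest stable partition (strong bisimilarity classes):
  B0 = {p0, q0}
  B1 = {p1, q1}
p0 ∈ B0, q0 ∈ B0 → same block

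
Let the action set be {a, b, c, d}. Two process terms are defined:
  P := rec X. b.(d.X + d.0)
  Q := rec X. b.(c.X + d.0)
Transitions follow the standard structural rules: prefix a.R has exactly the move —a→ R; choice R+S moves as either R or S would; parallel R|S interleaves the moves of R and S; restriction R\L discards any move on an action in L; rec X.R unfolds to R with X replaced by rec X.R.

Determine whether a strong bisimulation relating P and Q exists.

not bisimilar

LTS(P): 3 reachable states
  u0 = rec X. b.(d.X + d.0) → --b--▸ u1
  u1 = d.(rec X. b.(d.X + d.0)) + d.0 → --d--▸ u0, --d--▸ u2
  u2 = 0 → deadlocked
LTS(Q): 3 reachable states
  v0 = rec X. b.(c.X + d.0) → --b--▸ v1
  v1 = c.(rec X. b.(c.X + d.0)) + d.0 → --c--▸ v0, --d--▸ v2
  v2 = 0 → deadlocked
Bisimilarity quotient blocks:
  B0 = {u0}
  B1 = {u1}
  B2 = {u2, v2}
  B3 = {v0}
  B4 = {v1}
u0 ∈ B0, v0 ∈ B3 → different blocks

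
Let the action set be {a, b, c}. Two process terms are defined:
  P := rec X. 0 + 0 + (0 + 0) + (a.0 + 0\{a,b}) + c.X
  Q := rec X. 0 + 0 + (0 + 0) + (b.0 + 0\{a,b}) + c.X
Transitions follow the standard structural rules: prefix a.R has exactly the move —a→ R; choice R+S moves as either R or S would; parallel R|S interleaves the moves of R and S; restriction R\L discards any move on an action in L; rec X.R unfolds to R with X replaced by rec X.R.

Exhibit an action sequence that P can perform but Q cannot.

LTS(P): 2 reachable states
  m0 = rec X. 0 + 0 + (0 + 0) + (a.0 + 0\{a,b}) + c.X :: =a=> m1, =c=> m0
  m1 = 0 :: ∅
LTS(Q): 2 reachable states
  n0 = rec X. 0 + 0 + (0 + 0) + (b.0 + 0\{a,b}) + c.X :: =b=> n1, =c=> n0
  n1 = 0 :: ∅
Trace ⟨a⟩ through P, begin at {m0}:
  step 1 (a): {m1}
  P completes σ.
Trace ⟨a⟩ through Q, begin at {n0}:
  step 1 (a): ∅  — Q cannot continue

a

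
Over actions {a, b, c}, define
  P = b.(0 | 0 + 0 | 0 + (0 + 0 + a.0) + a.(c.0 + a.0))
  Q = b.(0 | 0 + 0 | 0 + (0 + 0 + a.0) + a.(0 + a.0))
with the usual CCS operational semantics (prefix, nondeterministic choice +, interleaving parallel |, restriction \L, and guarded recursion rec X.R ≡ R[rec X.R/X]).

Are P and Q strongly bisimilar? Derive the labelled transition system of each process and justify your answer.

LTS(P): 4 reachable states
  s0 = b.(0 | 0 + 0 | 0 + (0 + 0 + a.0) + a.(c.0 + a.0)) → -b-> s1
  s1 = 0 | 0 + 0 | 0 + (0 + 0 + a.0) + a.(c.0 + a.0) → -a-> s2, -a-> s3
  s2 = 0 → ∅
  s3 = c.0 + a.0 → -a-> s2, -c-> s2
LTS(Q): 4 reachable states
  t0 = b.(0 | 0 + 0 | 0 + (0 + 0 + a.0) + a.(0 + a.0)) → -b-> t1
  t1 = 0 | 0 + 0 | 0 + (0 + 0 + a.0) + a.(0 + a.0) → -a-> t2, -a-> t3
  t2 = 0 → ∅
  t3 = 0 + a.0 → -a-> t2
Bisimilarity quotient blocks:
  B0 = {s0}
  B1 = {s1}
  B2 = {s2, t2}
  B3 = {s3}
  B4 = {t0}
  B5 = {t1}
  B6 = {t3}
s0 ∈ B0, t0 ∈ B4 → different blocks

NO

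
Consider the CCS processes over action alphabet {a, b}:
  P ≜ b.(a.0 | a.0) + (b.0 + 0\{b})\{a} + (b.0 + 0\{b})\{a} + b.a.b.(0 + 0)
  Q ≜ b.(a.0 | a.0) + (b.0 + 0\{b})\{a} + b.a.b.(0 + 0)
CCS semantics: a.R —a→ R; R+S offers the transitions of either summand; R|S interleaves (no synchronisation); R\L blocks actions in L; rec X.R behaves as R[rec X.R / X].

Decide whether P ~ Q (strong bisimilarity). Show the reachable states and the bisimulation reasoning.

Reachable graph of P (9 states):
  u0 = b.(a.0 | a.0) + (b.0 + 0\{b})\{a} + (b.0 + 0\{b})\{a} + b.a.b.(0 + 0) ⊢ -b-> u1, -b-> u2, -b-> u3
  u1 = 0\{a} ⊢ ∅
  u2 = a.0 | a.0 ⊢ -a-> u4, -a-> u5
  u3 = a.b.(0 + 0) ⊢ -a-> u6
  u4 = 0 | a.0 ⊢ -a-> u7
  u5 = a.0 | 0 ⊢ -a-> u7
  u6 = b.(0 + 0) ⊢ -b-> u8
  u7 = 0 | 0 ⊢ ∅
  u8 = 0 + 0 ⊢ ∅
Reachable graph of Q (9 states):
  v0 = b.(a.0 | a.0) + (b.0 + 0\{b})\{a} + b.a.b.(0 + 0) ⊢ -b-> v1, -b-> v2, -b-> v3
  v1 = 0\{a} ⊢ ∅
  v2 = a.0 | a.0 ⊢ -a-> v4, -a-> v5
  v3 = a.b.(0 + 0) ⊢ -a-> v6
  v4 = 0 | a.0 ⊢ -a-> v7
  v5 = a.0 | 0 ⊢ -a-> v7
  v6 = b.(0 + 0) ⊢ -b-> v8
  v7 = 0 | 0 ⊢ ∅
  v8 = 0 + 0 ⊢ ∅
Bisimilarity quotient blocks:
  B0 = {u0, v0}
  B1 = {u1, u7, u8, v1, v7, v8}
  B2 = {u2, v2}
  B3 = {u4, u5, v4, v5}
  B4 = {u3, v3}
  B5 = {u6, v6}
u0 ∈ B0, v0 ∈ B0 → same block

YES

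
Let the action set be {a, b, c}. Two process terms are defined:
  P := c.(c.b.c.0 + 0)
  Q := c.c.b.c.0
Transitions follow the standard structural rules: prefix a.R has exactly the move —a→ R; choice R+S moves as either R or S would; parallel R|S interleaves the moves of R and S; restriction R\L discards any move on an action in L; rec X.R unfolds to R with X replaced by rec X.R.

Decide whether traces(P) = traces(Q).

P's transition system — 5 states:
  s0 = c.(c.b.c.0 + 0) :: ··c··> s1
  s1 = c.b.c.0 + 0 :: ··c··> s2
  s2 = b.c.0 :: ··b··> s3
  s3 = c.0 :: ··c··> s4
  s4 = 0 :: (no moves)
Q's transition system — 5 states:
  t0 = c.c.b.c.0 :: ··c··> t1
  t1 = c.b.c.0 :: ··c··> t2
  t2 = b.c.0 :: ··b··> t3
  t3 = c.0 :: ··c··> t4
  t4 = 0 :: (no moves)
Bisimilarity quotient blocks:
  B0 = {s0, t0}
  B1 = {s1, t1}
  B2 = {s2, t2}
  B3 = {s3, t3}
  B4 = {s4, t4}
s0 ∈ B0, t0 ∈ B0 → same block
Bisimilar ⇒ trace-equivalent.

YES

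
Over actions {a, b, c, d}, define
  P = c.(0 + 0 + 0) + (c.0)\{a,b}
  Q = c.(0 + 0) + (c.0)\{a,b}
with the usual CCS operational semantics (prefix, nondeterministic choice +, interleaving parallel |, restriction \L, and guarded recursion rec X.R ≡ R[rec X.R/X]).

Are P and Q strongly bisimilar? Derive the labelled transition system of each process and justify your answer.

YES

Reachable graph of P (3 states):
  m0 = c.(0 + 0 + 0) + (c.0)\{a,b} :: --c--▸ m1, --c--▸ m2
  m1 = 0 + 0 + 0 :: deadlocked
  m2 = 0\{a,b} :: deadlocked
Reachable graph of Q (3 states):
  n0 = c.(0 + 0) + (c.0)\{a,b} :: --c--▸ n1, --c--▸ n2
  n1 = 0 + 0 :: deadlocked
  n2 = 0\{a,b} :: deadlocked
Bisimilarity quotient blocks:
  B0 = {m0, n0}
  B1 = {m1, m2, n1, n2}
m0 ∈ B0, n0 ∈ B0 → same block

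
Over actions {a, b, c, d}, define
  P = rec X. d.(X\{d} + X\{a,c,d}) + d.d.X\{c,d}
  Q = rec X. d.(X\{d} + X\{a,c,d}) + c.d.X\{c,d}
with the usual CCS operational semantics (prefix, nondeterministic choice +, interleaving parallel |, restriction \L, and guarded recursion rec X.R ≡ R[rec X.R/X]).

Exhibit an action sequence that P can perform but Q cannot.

dd

Reachable graph of P (4 states):
  m0 = rec X. d.(X\{d} + X\{a,c,d}) + d.d.X\{c,d} → ··d··> m1, ··d··> m2
  m1 = (rec X. d.(X\{d} + X\{a,c,d}) + d.d.X\{c,d})\{d} + (rec X. d.(X\{d} + X\{a,c,d}) + d.d.X\{c,d})\{a,c,d} → stopped
  m2 = d.(rec X. d.(X\{d} + X\{a,c,d}) + d.d.X\{c,d})\{c,d} → ··d··> m3
  m3 = (rec X. d.(X\{d} + X\{a,c,d}) + d.d.X\{c,d})\{c,d} → stopped
Reachable graph of Q (5 states):
  n0 = rec X. d.(X\{d} + X\{a,c,d}) + c.d.X\{c,d} → ··c··> n1, ··d··> n2
  n1 = d.(rec X. d.(X\{d} + X\{a,c,d}) + c.d.X\{c,d})\{c,d} → ··d··> n3
  n2 = (rec X. d.(X\{d} + X\{a,c,d}) + c.d.X\{c,d})\{d} + (rec X. d.(X\{d} + X\{a,c,d}) + c.d.X\{c,d})\{a,c,d} → ··c··> n4
  n3 = (rec X. d.(X\{d} + X\{a,c,d}) + c.d.X\{c,d})\{c,d} → stopped
  n4 = (d.(rec X. d.(X\{d} + X\{a,c,d}) + c.d.X\{c,d})\{c,d})\{d} → stopped
Executing dd from P (initial set {m0}):
  [1] d ⇒ {m1, m2}
  [2] d ⇒ {m3}
  — P admits the full trace.
Executing dd from Q (initial set {n0}):
  [1] d ⇒ {n2}
  [2] d ⇒ ∅ (Q stuck)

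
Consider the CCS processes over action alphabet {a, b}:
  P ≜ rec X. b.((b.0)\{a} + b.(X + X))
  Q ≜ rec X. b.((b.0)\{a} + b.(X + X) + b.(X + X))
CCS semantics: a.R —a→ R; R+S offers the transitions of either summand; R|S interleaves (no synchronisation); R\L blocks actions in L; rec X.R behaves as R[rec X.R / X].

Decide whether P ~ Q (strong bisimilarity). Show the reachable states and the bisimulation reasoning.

bisimilar

P's transition system — 4 states:
  s0 = rec X. b.((b.0)\{a} + b.(X + X)) | -b-> s1
  s1 = (b.0)\{a} + b.((rec X. b.((b.0)\{a} + b.(X + X))) + (rec X. b.((b.0)\{a} + b.(X + X)))) | -b-> s2, -b-> s3
  s2 = (rec X. b.((b.0)\{a} + b.(X + X))) + (rec X. b.((b.0)\{a} + b.(X + X))) | -b-> s1
  s3 = 0\{a} | deadlocked
Q's transition system — 4 states:
  t0 = rec X. b.((b.0)\{a} + b.(X + X) + b.(X + X)) | -b-> t1
  t1 = (b.0)\{a} + b.((rec X. b.((b.0)\{a} + b.(X + X) + b.(X + X))) + (rec X. b.((b.0)\{a} + b.(X + X) + b.(X + X)))) + b.((rec X. b.((b.0)\{a} + b.(X + X) + b.(X + X))) + (rec X. b.((b.0)\{a} + b.(X + X) + b.(X + X)))) | -b-> t2, -b-> t3
  t2 = (rec X. b.((b.0)\{a} + b.(X + X) + b.(X + X))) + (rec X. b.((b.0)\{a} + b.(X + X) + b.(X + X))) | -b-> t1
  t3 = 0\{a} | deadlocked
Bisimilarity quotient blocks:
  B0 = {s0, s2, t0, t2}
  B1 = {s1, t1}
  B2 = {s3, t3}
s0 ∈ B0, t0 ∈ B0 → same block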